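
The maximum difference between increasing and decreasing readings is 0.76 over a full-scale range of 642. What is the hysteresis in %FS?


Hysteresis = (max difference / full scale) * 100%.
H = (0.76 / 642) * 100
H = 0.118 %FS

0.118 %FS


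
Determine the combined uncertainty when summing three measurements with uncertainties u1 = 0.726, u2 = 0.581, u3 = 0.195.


For a sum of independent quantities, uc = sqrt(u1^2 + u2^2 + u3^2).
uc = sqrt(0.726^2 + 0.581^2 + 0.195^2)
uc = sqrt(0.527076 + 0.337561 + 0.038025)
uc = 0.9501

0.9501


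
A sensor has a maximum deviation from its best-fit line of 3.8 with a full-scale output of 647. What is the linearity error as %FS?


Linearity error = (max deviation / full scale) * 100%.
Linearity = (3.8 / 647) * 100
Linearity = 0.587 %FS

0.587 %FS


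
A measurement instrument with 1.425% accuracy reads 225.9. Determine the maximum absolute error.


Absolute error = (accuracy% / 100) * reading.
Error = (1.425 / 100) * 225.9
Error = 0.01425 * 225.9
Error = 3.2191

3.2191


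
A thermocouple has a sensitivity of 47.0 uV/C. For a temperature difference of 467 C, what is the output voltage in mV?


The thermocouple output V = sensitivity * dT.
V = 47.0 uV/C * 467 C
V = 21949.0 uV
V = 21.949 mV

21.949 mV


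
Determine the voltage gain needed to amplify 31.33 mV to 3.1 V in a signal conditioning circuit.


Gain = Vout / Vin (converting to same units).
G = 3.1 V / 31.33 mV
G = 3100.0 mV / 31.33 mV
G = 98.95

98.95


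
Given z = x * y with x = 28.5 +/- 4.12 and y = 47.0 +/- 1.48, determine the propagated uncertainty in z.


For a product z = x*y, the relative uncertainty is:
uz/z = sqrt((ux/x)^2 + (uy/y)^2)
Relative uncertainties: ux/x = 4.12/28.5 = 0.144561
uy/y = 1.48/47.0 = 0.031489
z = 28.5 * 47.0 = 1339.5
uz = 1339.5 * sqrt(0.144561^2 + 0.031489^2) = 198.181

198.181


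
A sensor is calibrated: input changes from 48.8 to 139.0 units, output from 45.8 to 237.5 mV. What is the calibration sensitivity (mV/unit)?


Sensitivity = (y2 - y1) / (x2 - x1).
S = (237.5 - 45.8) / (139.0 - 48.8)
S = 191.7 / 90.2
S = 2.1253 mV/unit

2.1253 mV/unit


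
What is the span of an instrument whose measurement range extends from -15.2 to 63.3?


Span = upper range - lower range.
Span = 63.3 - (-15.2)
Span = 78.5

78.5


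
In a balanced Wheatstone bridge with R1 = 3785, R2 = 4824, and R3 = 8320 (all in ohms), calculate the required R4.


At balance: R1*R4 = R2*R3, so R4 = R2*R3/R1.
R4 = 4824 * 8320 / 3785
R4 = 40135680 / 3785
R4 = 10603.88 ohm

10603.88 ohm


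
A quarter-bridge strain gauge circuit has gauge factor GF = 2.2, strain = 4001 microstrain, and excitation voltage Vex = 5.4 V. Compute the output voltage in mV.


Quarter bridge output: Vout = (GF * epsilon * Vex) / 4.
Vout = (2.2 * 4001e-6 * 5.4) / 4
Vout = 0.04753188 / 4 V
Vout = 0.01188297 V = 11.883 mV

11.883 mV


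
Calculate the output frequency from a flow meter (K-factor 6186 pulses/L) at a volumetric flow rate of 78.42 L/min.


Frequency = K * Q / 60 (converting L/min to L/s).
f = 6186 * 78.42 / 60
f = 485106.12 / 60
f = 8085.1 Hz

8085.1 Hz


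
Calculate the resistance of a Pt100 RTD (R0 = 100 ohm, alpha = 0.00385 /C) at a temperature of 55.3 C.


The RTD equation: Rt = R0 * (1 + alpha * T).
Rt = 100 * (1 + 0.00385 * 55.3)
Rt = 100 * (1 + 0.212905)
Rt = 100 * 1.212905
Rt = 121.29 ohm

121.29 ohm


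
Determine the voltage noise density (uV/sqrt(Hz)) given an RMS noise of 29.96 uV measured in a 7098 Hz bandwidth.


Noise spectral density = Vrms / sqrt(BW).
NSD = 29.96 / sqrt(7098)
NSD = 29.96 / 84.2496
NSD = 0.3556 uV/sqrt(Hz)

0.3556 uV/sqrt(Hz)


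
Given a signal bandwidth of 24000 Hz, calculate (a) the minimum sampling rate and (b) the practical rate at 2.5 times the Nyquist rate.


By Nyquist theorem, fs_min = 2 * fmax.
fs_min = 2 * 24000 = 48000 Hz
Practical rate = 2.5 * fs_min = 2.5 * 48000 = 120000 Hz

fs_min = 48000 Hz, fs_practical = 120000 Hz


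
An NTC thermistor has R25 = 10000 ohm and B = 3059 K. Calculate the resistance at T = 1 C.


NTC thermistor equation: Rt = R25 * exp(B * (1/T - 1/T25)).
T in Kelvin: 274.15 K, T25 = 298.15 K
1/T - 1/T25 = 1/274.15 - 1/298.15 = 0.00029362
B * (1/T - 1/T25) = 3059 * 0.00029362 = 0.8982
Rt = 10000 * exp(0.8982) = 24551.5 ohm

24551.5 ohm


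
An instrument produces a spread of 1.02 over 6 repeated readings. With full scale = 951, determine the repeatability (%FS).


Repeatability = (spread / full scale) * 100%.
R = (1.02 / 951) * 100
R = 0.107 %FS

0.107 %FS


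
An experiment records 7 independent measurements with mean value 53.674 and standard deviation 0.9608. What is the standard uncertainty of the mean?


The standard uncertainty for Type A evaluation is u = s / sqrt(n).
u = 0.9608 / sqrt(7)
u = 0.9608 / 2.6458
u = 0.3631

0.3631


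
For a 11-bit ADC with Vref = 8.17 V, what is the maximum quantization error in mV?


The maximum quantization error is +/- LSB/2.
LSB = Vref / 2^n = 8.17 / 2048 = 0.00398926 V
Max error = LSB / 2 = 0.00398926 / 2 = 0.00199463 V
Max error = 1.9946 mV

1.9946 mV


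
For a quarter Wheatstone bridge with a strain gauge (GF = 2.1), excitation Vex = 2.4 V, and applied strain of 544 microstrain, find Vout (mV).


Quarter bridge output: Vout = (GF * epsilon * Vex) / 4.
Vout = (2.1 * 544e-6 * 2.4) / 4
Vout = 0.00274176 / 4 V
Vout = 0.00068544 V = 0.6854 mV

0.6854 mV


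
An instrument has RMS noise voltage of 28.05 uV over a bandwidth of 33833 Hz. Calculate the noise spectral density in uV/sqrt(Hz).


Noise spectral density = Vrms / sqrt(BW).
NSD = 28.05 / sqrt(33833)
NSD = 28.05 / 183.9375
NSD = 0.1525 uV/sqrt(Hz)

0.1525 uV/sqrt(Hz)


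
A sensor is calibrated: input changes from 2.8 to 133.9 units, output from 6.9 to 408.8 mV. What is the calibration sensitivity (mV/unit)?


Sensitivity = (y2 - y1) / (x2 - x1).
S = (408.8 - 6.9) / (133.9 - 2.8)
S = 401.9 / 131.1
S = 3.0656 mV/unit

3.0656 mV/unit


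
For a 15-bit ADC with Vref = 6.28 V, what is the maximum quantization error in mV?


The maximum quantization error is +/- LSB/2.
LSB = Vref / 2^n = 6.28 / 32768 = 0.00019165 V
Max error = LSB / 2 = 0.00019165 / 2 = 9.583e-05 V
Max error = 0.0958 mV

0.0958 mV


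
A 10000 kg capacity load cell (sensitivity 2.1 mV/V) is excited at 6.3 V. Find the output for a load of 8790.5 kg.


Vout = rated_output * Vex * (load / capacity).
Vout = 2.1 * 6.3 * (8790.5 / 10000)
Vout = 2.1 * 6.3 * 0.87905
Vout = 11.63 mV

11.63 mV


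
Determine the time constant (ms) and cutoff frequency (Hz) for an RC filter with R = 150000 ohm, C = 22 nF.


Time constant: tau = R * C.
tau = 150000 * 2.20e-08 = 0.0033 s
tau = 3.3 ms
Cutoff frequency: fc = 1 / (2*pi*R*C).
fc = 1 / (2*pi*0.0033) = 48.23 Hz

tau = 3.3 ms, fc = 48.23 Hz


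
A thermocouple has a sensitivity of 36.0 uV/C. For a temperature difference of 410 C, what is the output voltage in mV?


The thermocouple output V = sensitivity * dT.
V = 36.0 uV/C * 410 C
V = 14760.0 uV
V = 14.76 mV

14.76 mV


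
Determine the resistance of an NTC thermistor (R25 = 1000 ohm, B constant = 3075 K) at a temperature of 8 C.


NTC thermistor equation: Rt = R25 * exp(B * (1/T - 1/T25)).
T in Kelvin: 281.15 K, T25 = 298.15 K
1/T - 1/T25 = 1/281.15 - 1/298.15 = 0.0002028
B * (1/T - 1/T25) = 3075 * 0.0002028 = 0.6236
Rt = 1000 * exp(0.6236) = 1865.7 ohm

1865.7 ohm


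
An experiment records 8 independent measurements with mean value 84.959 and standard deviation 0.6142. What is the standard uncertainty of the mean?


The standard uncertainty for Type A evaluation is u = s / sqrt(n).
u = 0.6142 / sqrt(8)
u = 0.6142 / 2.8284
u = 0.2172

0.2172


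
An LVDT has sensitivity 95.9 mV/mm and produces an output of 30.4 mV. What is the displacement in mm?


Displacement = Vout / sensitivity.
d = 30.4 / 95.9
d = 0.317 mm

0.317 mm


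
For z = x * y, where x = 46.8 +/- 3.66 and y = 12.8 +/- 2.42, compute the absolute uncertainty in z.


For a product z = x*y, the relative uncertainty is:
uz/z = sqrt((ux/x)^2 + (uy/y)^2)
Relative uncertainties: ux/x = 3.66/46.8 = 0.078205
uy/y = 2.42/12.8 = 0.189062
z = 46.8 * 12.8 = 599.0
uz = 599.0 * sqrt(0.078205^2 + 0.189062^2) = 122.563

122.563


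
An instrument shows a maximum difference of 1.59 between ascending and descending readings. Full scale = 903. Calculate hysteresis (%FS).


Hysteresis = (max difference / full scale) * 100%.
H = (1.59 / 903) * 100
H = 0.176 %FS

0.176 %FS


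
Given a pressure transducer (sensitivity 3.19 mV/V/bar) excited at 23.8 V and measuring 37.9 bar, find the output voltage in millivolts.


Output = sensitivity * Vex * P.
Vout = 3.19 * 23.8 * 37.9
Vout = 75.922 * 37.9
Vout = 2877.44 mV

2877.44 mV


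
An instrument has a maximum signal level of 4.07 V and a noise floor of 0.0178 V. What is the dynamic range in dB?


Dynamic range = 20 * log10(Vmax / Vnoise).
DR = 20 * log10(4.07 / 0.0178)
DR = 20 * log10(228.65)
DR = 47.18 dB

47.18 dB


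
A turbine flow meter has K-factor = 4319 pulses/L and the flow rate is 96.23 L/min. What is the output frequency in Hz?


Frequency = K * Q / 60 (converting L/min to L/s).
f = 4319 * 96.23 / 60
f = 415617.37 / 60
f = 6926.96 Hz

6926.96 Hz


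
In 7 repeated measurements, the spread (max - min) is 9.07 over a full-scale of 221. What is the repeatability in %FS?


Repeatability = (spread / full scale) * 100%.
R = (9.07 / 221) * 100
R = 4.104 %FS

4.104 %FS


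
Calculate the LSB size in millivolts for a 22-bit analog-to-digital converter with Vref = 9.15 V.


The resolution (LSB) of an ADC is Vref / 2^n.
LSB = 9.15 / 2^22
LSB = 9.15 / 4194304
LSB = 2.18e-06 V = 0.00218153 mV

0.00218153 mV


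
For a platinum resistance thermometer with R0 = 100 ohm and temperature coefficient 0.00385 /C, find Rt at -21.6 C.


The RTD equation: Rt = R0 * (1 + alpha * T).
Rt = 100 * (1 + 0.00385 * -21.6)
Rt = 100 * (1 + -0.08316)
Rt = 100 * 0.91684
Rt = 91.684 ohm

91.684 ohm


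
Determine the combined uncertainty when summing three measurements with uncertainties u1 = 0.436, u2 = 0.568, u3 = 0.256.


For a sum of independent quantities, uc = sqrt(u1^2 + u2^2 + u3^2).
uc = sqrt(0.436^2 + 0.568^2 + 0.256^2)
uc = sqrt(0.190096 + 0.322624 + 0.065536)
uc = 0.7604

0.7604


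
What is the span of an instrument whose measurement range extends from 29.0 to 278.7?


Span = upper range - lower range.
Span = 278.7 - (29.0)
Span = 249.7

249.7


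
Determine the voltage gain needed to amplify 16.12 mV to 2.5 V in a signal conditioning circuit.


Gain = Vout / Vin (converting to same units).
G = 2.5 V / 16.12 mV
G = 2500.0 mV / 16.12 mV
G = 155.09

155.09


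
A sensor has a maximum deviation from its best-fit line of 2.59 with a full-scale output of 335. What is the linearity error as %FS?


Linearity error = (max deviation / full scale) * 100%.
Linearity = (2.59 / 335) * 100
Linearity = 0.773 %FS

0.773 %FS


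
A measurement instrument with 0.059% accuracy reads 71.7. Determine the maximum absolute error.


Absolute error = (accuracy% / 100) * reading.
Error = (0.059 / 100) * 71.7
Error = 0.00059 * 71.7
Error = 0.0423

0.0423


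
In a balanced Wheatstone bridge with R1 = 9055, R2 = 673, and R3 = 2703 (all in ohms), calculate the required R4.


At balance: R1*R4 = R2*R3, so R4 = R2*R3/R1.
R4 = 673 * 2703 / 9055
R4 = 1819119 / 9055
R4 = 200.9 ohm

200.9 ohm


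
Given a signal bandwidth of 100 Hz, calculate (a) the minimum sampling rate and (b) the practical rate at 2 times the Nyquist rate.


By Nyquist theorem, fs_min = 2 * fmax.
fs_min = 2 * 100 = 200 Hz
Practical rate = 2 * fs_min = 2 * 200 = 400 Hz

fs_min = 200 Hz, fs_practical = 400 Hz


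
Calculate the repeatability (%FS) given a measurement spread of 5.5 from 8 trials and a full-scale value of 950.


Repeatability = (spread / full scale) * 100%.
R = (5.5 / 950) * 100
R = 0.579 %FS

0.579 %FS


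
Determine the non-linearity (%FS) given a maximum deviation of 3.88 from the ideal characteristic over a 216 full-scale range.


Linearity error = (max deviation / full scale) * 100%.
Linearity = (3.88 / 216) * 100
Linearity = 1.796 %FS

1.796 %FS


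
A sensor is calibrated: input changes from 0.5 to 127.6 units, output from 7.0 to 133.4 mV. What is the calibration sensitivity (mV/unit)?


Sensitivity = (y2 - y1) / (x2 - x1).
S = (133.4 - 7.0) / (127.6 - 0.5)
S = 126.4 / 127.1
S = 0.9945 mV/unit

0.9945 mV/unit


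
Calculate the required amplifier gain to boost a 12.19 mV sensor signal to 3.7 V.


Gain = Vout / Vin (converting to same units).
G = 3.7 V / 12.19 mV
G = 3700.0 mV / 12.19 mV
G = 303.53

303.53


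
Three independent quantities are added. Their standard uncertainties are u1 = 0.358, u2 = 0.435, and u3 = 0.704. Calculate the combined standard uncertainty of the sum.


For a sum of independent quantities, uc = sqrt(u1^2 + u2^2 + u3^2).
uc = sqrt(0.358^2 + 0.435^2 + 0.704^2)
uc = sqrt(0.128164 + 0.189225 + 0.495616)
uc = 0.9017

0.9017


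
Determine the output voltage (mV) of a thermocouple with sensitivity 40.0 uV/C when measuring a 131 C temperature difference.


The thermocouple output V = sensitivity * dT.
V = 40.0 uV/C * 131 C
V = 5240.0 uV
V = 5.24 mV

5.24 mV


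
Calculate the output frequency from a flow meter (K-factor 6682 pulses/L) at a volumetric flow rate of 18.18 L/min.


Frequency = K * Q / 60 (converting L/min to L/s).
f = 6682 * 18.18 / 60
f = 121478.76 / 60
f = 2024.65 Hz

2024.65 Hz


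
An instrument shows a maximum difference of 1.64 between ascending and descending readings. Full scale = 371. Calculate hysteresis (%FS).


Hysteresis = (max difference / full scale) * 100%.
H = (1.64 / 371) * 100
H = 0.442 %FS

0.442 %FS


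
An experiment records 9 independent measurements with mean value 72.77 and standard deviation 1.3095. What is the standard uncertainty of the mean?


The standard uncertainty for Type A evaluation is u = s / sqrt(n).
u = 1.3095 / sqrt(9)
u = 1.3095 / 3.0
u = 0.4365

0.4365


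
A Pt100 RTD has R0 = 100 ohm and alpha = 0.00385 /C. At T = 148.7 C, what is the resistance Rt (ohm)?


The RTD equation: Rt = R0 * (1 + alpha * T).
Rt = 100 * (1 + 0.00385 * 148.7)
Rt = 100 * (1 + 0.572495)
Rt = 100 * 1.572495
Rt = 157.25 ohm

157.25 ohm


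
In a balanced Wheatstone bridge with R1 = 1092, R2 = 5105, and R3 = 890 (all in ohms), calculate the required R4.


At balance: R1*R4 = R2*R3, so R4 = R2*R3/R1.
R4 = 5105 * 890 / 1092
R4 = 4543450 / 1092
R4 = 4160.67 ohm

4160.67 ohm


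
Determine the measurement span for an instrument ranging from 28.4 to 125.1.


Span = upper range - lower range.
Span = 125.1 - (28.4)
Span = 96.7

96.7


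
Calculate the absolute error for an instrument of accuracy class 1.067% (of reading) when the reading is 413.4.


Absolute error = (accuracy% / 100) * reading.
Error = (1.067 / 100) * 413.4
Error = 0.01067 * 413.4
Error = 4.411

4.411


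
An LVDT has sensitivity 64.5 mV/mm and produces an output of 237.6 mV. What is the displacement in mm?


Displacement = Vout / sensitivity.
d = 237.6 / 64.5
d = 3.684 mm

3.684 mm


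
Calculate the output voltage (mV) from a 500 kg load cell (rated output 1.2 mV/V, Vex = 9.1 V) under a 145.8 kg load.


Vout = rated_output * Vex * (load / capacity).
Vout = 1.2 * 9.1 * (145.8 / 500)
Vout = 1.2 * 9.1 * 0.2916
Vout = 3.184 mV

3.184 mV


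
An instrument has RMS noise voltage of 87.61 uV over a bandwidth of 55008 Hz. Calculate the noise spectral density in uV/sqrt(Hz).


Noise spectral density = Vrms / sqrt(BW).
NSD = 87.61 / sqrt(55008)
NSD = 87.61 / 234.5378
NSD = 0.3735 uV/sqrt(Hz)

0.3735 uV/sqrt(Hz)


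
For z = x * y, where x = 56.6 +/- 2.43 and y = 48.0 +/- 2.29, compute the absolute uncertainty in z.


For a product z = x*y, the relative uncertainty is:
uz/z = sqrt((ux/x)^2 + (uy/y)^2)
Relative uncertainties: ux/x = 2.43/56.6 = 0.042933
uy/y = 2.29/48.0 = 0.047708
z = 56.6 * 48.0 = 2716.8
uz = 2716.8 * sqrt(0.042933^2 + 0.047708^2) = 174.369

174.369


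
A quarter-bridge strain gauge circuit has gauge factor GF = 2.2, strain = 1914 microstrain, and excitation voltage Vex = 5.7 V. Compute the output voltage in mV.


Quarter bridge output: Vout = (GF * epsilon * Vex) / 4.
Vout = (2.2 * 1914e-6 * 5.7) / 4
Vout = 0.02400156 / 4 V
Vout = 0.00600039 V = 6.0004 mV

6.0004 mV


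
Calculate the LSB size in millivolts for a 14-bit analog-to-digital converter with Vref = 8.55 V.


The resolution (LSB) of an ADC is Vref / 2^n.
LSB = 8.55 / 2^14
LSB = 8.55 / 16384
LSB = 0.00052185 V = 0.52185059 mV

0.52185059 mV


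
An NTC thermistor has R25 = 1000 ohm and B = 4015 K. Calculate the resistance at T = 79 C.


NTC thermistor equation: Rt = R25 * exp(B * (1/T - 1/T25)).
T in Kelvin: 352.15 K, T25 = 298.15 K
1/T - 1/T25 = 1/352.15 - 1/298.15 = -0.00051432
B * (1/T - 1/T25) = 4015 * -0.00051432 = -2.065
Rt = 1000 * exp(-2.065) = 126.8 ohm

126.8 ohm


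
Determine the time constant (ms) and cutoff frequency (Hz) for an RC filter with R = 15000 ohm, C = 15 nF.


Time constant: tau = R * C.
tau = 15000 * 1.50e-08 = 0.000225 s
tau = 0.225 ms
Cutoff frequency: fc = 1 / (2*pi*R*C).
fc = 1 / (2*pi*0.000225) = 707.36 Hz

tau = 0.225 ms, fc = 707.36 Hz


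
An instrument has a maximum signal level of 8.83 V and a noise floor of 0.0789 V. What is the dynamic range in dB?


Dynamic range = 20 * log10(Vmax / Vnoise).
DR = 20 * log10(8.83 / 0.0789)
DR = 20 * log10(111.91)
DR = 40.98 dB

40.98 dB


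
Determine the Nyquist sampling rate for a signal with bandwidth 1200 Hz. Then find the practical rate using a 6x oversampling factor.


By Nyquist theorem, fs_min = 2 * fmax.
fs_min = 2 * 1200 = 2400 Hz
Practical rate = 6 * fs_min = 6 * 2400 = 14400 Hz

fs_min = 2400 Hz, fs_practical = 14400 Hz


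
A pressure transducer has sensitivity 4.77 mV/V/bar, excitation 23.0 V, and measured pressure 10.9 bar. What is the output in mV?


Output = sensitivity * Vex * P.
Vout = 4.77 * 23.0 * 10.9
Vout = 109.71 * 10.9
Vout = 1195.84 mV

1195.84 mV


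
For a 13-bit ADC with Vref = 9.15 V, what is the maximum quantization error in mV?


The maximum quantization error is +/- LSB/2.
LSB = Vref / 2^n = 9.15 / 8192 = 0.00111694 V
Max error = LSB / 2 = 0.00111694 / 2 = 0.00055847 V
Max error = 0.5585 mV

0.5585 mV


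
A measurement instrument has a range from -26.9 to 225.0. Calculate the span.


Span = upper range - lower range.
Span = 225.0 - (-26.9)
Span = 251.9

251.9


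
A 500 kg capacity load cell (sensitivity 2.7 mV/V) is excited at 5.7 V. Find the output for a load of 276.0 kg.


Vout = rated_output * Vex * (load / capacity).
Vout = 2.7 * 5.7 * (276.0 / 500)
Vout = 2.7 * 5.7 * 0.552
Vout = 8.495 mV

8.495 mV


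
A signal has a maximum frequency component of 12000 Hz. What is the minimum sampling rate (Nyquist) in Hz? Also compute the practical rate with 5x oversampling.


By Nyquist theorem, fs_min = 2 * fmax.
fs_min = 2 * 12000 = 24000 Hz
Practical rate = 5 * fs_min = 5 * 24000 = 120000 Hz

fs_min = 24000 Hz, fs_practical = 120000 Hz


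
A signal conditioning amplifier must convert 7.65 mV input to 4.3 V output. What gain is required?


Gain = Vout / Vin (converting to same units).
G = 4.3 V / 7.65 mV
G = 4300.0 mV / 7.65 mV
G = 562.09

562.09


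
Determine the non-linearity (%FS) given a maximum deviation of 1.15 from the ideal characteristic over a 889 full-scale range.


Linearity error = (max deviation / full scale) * 100%.
Linearity = (1.15 / 889) * 100
Linearity = 0.129 %FS

0.129 %FS


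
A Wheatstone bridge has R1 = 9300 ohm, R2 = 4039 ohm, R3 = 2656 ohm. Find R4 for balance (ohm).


At balance: R1*R4 = R2*R3, so R4 = R2*R3/R1.
R4 = 4039 * 2656 / 9300
R4 = 10727584 / 9300
R4 = 1153.5 ohm

1153.5 ohm


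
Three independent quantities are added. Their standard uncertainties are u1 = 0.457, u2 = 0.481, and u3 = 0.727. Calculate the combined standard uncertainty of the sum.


For a sum of independent quantities, uc = sqrt(u1^2 + u2^2 + u3^2).
uc = sqrt(0.457^2 + 0.481^2 + 0.727^2)
uc = sqrt(0.208849 + 0.231361 + 0.528529)
uc = 0.9842

0.9842


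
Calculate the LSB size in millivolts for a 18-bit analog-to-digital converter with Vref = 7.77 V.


The resolution (LSB) of an ADC is Vref / 2^n.
LSB = 7.77 / 2^18
LSB = 7.77 / 262144
LSB = 2.964e-05 V = 0.0296402 mV

0.0296402 mV


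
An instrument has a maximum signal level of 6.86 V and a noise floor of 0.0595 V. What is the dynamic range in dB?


Dynamic range = 20 * log10(Vmax / Vnoise).
DR = 20 * log10(6.86 / 0.0595)
DR = 20 * log10(115.29)
DR = 41.24 dB

41.24 dB


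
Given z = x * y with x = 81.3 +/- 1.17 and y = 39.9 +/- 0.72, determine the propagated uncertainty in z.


For a product z = x*y, the relative uncertainty is:
uz/z = sqrt((ux/x)^2 + (uy/y)^2)
Relative uncertainties: ux/x = 1.17/81.3 = 0.014391
uy/y = 0.72/39.9 = 0.018045
z = 81.3 * 39.9 = 3243.9
uz = 3243.9 * sqrt(0.014391^2 + 0.018045^2) = 74.872

74.872


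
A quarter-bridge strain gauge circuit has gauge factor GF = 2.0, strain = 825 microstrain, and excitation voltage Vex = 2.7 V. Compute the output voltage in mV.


Quarter bridge output: Vout = (GF * epsilon * Vex) / 4.
Vout = (2.0 * 825e-6 * 2.7) / 4
Vout = 0.004455 / 4 V
Vout = 0.00111375 V = 1.1138 mV

1.1138 mV


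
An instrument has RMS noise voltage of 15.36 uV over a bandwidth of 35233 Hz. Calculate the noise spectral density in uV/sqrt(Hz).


Noise spectral density = Vrms / sqrt(BW).
NSD = 15.36 / sqrt(35233)
NSD = 15.36 / 187.7046
NSD = 0.0818 uV/sqrt(Hz)

0.0818 uV/sqrt(Hz)


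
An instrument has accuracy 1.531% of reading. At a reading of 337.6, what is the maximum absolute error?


Absolute error = (accuracy% / 100) * reading.
Error = (1.531 / 100) * 337.6
Error = 0.01531 * 337.6
Error = 5.1687

5.1687


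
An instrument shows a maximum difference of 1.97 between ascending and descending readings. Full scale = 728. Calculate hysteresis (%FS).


Hysteresis = (max difference / full scale) * 100%.
H = (1.97 / 728) * 100
H = 0.271 %FS

0.271 %FS


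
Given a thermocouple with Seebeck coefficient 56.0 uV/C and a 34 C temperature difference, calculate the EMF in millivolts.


The thermocouple output V = sensitivity * dT.
V = 56.0 uV/C * 34 C
V = 1904.0 uV
V = 1.904 mV

1.904 mV


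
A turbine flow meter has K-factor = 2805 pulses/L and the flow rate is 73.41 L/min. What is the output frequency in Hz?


Frequency = K * Q / 60 (converting L/min to L/s).
f = 2805 * 73.41 / 60
f = 205915.05 / 60
f = 3431.92 Hz

3431.92 Hz


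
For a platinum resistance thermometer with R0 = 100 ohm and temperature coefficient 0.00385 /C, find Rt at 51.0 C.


The RTD equation: Rt = R0 * (1 + alpha * T).
Rt = 100 * (1 + 0.00385 * 51.0)
Rt = 100 * (1 + 0.19635)
Rt = 100 * 1.19635
Rt = 119.635 ohm

119.635 ohm


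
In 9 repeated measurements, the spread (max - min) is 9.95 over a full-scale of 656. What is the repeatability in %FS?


Repeatability = (spread / full scale) * 100%.
R = (9.95 / 656) * 100
R = 1.517 %FS

1.517 %FS


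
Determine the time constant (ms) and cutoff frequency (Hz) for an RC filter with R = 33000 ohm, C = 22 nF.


Time constant: tau = R * C.
tau = 33000 * 2.20e-08 = 0.000726 s
tau = 0.726 ms
Cutoff frequency: fc = 1 / (2*pi*R*C).
fc = 1 / (2*pi*0.000726) = 219.22 Hz

tau = 0.726 ms, fc = 219.22 Hz


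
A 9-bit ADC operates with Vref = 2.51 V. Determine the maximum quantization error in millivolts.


The maximum quantization error is +/- LSB/2.
LSB = Vref / 2^n = 2.51 / 512 = 0.00490234 V
Max error = LSB / 2 = 0.00490234 / 2 = 0.00245117 V
Max error = 2.4512 mV

2.4512 mV


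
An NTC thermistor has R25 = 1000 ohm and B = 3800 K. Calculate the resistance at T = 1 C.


NTC thermistor equation: Rt = R25 * exp(B * (1/T - 1/T25)).
T in Kelvin: 274.15 K, T25 = 298.15 K
1/T - 1/T25 = 1/274.15 - 1/298.15 = 0.00029362
B * (1/T - 1/T25) = 3800 * 0.00029362 = 1.1158
Rt = 1000 * exp(1.1158) = 3051.9 ohm

3051.9 ohm


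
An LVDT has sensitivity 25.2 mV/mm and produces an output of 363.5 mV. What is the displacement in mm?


Displacement = Vout / sensitivity.
d = 363.5 / 25.2
d = 14.425 mm

14.425 mm


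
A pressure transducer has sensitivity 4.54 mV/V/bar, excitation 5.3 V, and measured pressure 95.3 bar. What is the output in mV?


Output = sensitivity * Vex * P.
Vout = 4.54 * 5.3 * 95.3
Vout = 24.062 * 95.3
Vout = 2293.11 mV

2293.11 mV


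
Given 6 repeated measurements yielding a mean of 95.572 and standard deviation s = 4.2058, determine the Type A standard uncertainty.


The standard uncertainty for Type A evaluation is u = s / sqrt(n).
u = 4.2058 / sqrt(6)
u = 4.2058 / 2.4495
u = 1.717

1.717


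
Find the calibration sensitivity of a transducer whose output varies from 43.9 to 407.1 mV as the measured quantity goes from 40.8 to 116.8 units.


Sensitivity = (y2 - y1) / (x2 - x1).
S = (407.1 - 43.9) / (116.8 - 40.8)
S = 363.2 / 76.0
S = 4.7789 mV/unit

4.7789 mV/unit


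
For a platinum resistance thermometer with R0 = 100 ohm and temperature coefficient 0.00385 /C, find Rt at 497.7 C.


The RTD equation: Rt = R0 * (1 + alpha * T).
Rt = 100 * (1 + 0.00385 * 497.7)
Rt = 100 * (1 + 1.916145)
Rt = 100 * 2.916145
Rt = 291.615 ohm

291.615 ohm


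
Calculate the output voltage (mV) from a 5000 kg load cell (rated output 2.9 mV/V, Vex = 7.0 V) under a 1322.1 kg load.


Vout = rated_output * Vex * (load / capacity).
Vout = 2.9 * 7.0 * (1322.1 / 5000)
Vout = 2.9 * 7.0 * 0.26442
Vout = 5.368 mV

5.368 mV


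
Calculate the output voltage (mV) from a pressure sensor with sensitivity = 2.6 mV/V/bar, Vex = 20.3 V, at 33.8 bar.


Output = sensitivity * Vex * P.
Vout = 2.6 * 20.3 * 33.8
Vout = 52.78 * 33.8
Vout = 1783.96 mV

1783.96 mV


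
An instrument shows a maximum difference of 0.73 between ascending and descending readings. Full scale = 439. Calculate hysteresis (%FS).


Hysteresis = (max difference / full scale) * 100%.
H = (0.73 / 439) * 100
H = 0.166 %FS

0.166 %FS


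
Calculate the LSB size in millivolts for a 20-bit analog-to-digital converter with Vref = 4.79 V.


The resolution (LSB) of an ADC is Vref / 2^n.
LSB = 4.79 / 2^20
LSB = 4.79 / 1048576
LSB = 4.57e-06 V = 0.0045681 mV

0.0045681 mV


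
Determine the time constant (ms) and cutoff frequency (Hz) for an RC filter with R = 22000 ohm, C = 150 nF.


Time constant: tau = R * C.
tau = 22000 * 1.50e-07 = 0.0033 s
tau = 3.3 ms
Cutoff frequency: fc = 1 / (2*pi*R*C).
fc = 1 / (2*pi*0.0033) = 48.23 Hz

tau = 3.3 ms, fc = 48.23 Hz


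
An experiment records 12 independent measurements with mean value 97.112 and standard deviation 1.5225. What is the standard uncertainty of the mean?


The standard uncertainty for Type A evaluation is u = s / sqrt(n).
u = 1.5225 / sqrt(12)
u = 1.5225 / 3.4641
u = 0.4395

0.4395


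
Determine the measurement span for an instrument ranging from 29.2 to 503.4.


Span = upper range - lower range.
Span = 503.4 - (29.2)
Span = 474.2

474.2


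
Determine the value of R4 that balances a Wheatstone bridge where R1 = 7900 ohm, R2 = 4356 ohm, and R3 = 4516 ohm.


At balance: R1*R4 = R2*R3, so R4 = R2*R3/R1.
R4 = 4356 * 4516 / 7900
R4 = 19671696 / 7900
R4 = 2490.09 ohm

2490.09 ohm


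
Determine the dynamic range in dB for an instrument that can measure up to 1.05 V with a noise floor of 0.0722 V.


Dynamic range = 20 * log10(Vmax / Vnoise).
DR = 20 * log10(1.05 / 0.0722)
DR = 20 * log10(14.54)
DR = 23.25 dB

23.25 dB


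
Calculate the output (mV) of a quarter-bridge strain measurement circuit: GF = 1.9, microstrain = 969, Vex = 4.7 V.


Quarter bridge output: Vout = (GF * epsilon * Vex) / 4.
Vout = (1.9 * 969e-6 * 4.7) / 4
Vout = 0.00865317 / 4 V
Vout = 0.00216329 V = 2.1633 mV

2.1633 mV


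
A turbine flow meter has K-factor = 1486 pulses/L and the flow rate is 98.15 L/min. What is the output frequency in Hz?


Frequency = K * Q / 60 (converting L/min to L/s).
f = 1486 * 98.15 / 60
f = 145850.9 / 60
f = 2430.85 Hz

2430.85 Hz


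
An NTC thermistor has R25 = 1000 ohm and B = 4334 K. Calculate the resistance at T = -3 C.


NTC thermistor equation: Rt = R25 * exp(B * (1/T - 1/T25)).
T in Kelvin: 270.15 K, T25 = 298.15 K
1/T - 1/T25 = 1/270.15 - 1/298.15 = 0.00034763
B * (1/T - 1/T25) = 4334 * 0.00034763 = 1.5066
Rt = 1000 * exp(1.5066) = 4511.5 ohm

4511.5 ohm


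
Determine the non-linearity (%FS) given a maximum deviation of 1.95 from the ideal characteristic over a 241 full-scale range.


Linearity error = (max deviation / full scale) * 100%.
Linearity = (1.95 / 241) * 100
Linearity = 0.809 %FS

0.809 %FS


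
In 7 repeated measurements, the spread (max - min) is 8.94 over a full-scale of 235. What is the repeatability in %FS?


Repeatability = (spread / full scale) * 100%.
R = (8.94 / 235) * 100
R = 3.804 %FS

3.804 %FS


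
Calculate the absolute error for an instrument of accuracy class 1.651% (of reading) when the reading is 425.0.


Absolute error = (accuracy% / 100) * reading.
Error = (1.651 / 100) * 425.0
Error = 0.01651 * 425.0
Error = 7.0168

7.0168


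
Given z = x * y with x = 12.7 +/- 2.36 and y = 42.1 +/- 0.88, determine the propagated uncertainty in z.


For a product z = x*y, the relative uncertainty is:
uz/z = sqrt((ux/x)^2 + (uy/y)^2)
Relative uncertainties: ux/x = 2.36/12.7 = 0.185827
uy/y = 0.88/42.1 = 0.020903
z = 12.7 * 42.1 = 534.7
uz = 534.7 * sqrt(0.185827^2 + 0.020903^2) = 99.983

99.983


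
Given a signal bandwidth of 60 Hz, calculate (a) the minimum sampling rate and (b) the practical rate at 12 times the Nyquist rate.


By Nyquist theorem, fs_min = 2 * fmax.
fs_min = 2 * 60 = 120 Hz
Practical rate = 12 * fs_min = 12 * 120 = 1440 Hz

fs_min = 120 Hz, fs_practical = 1440 Hz


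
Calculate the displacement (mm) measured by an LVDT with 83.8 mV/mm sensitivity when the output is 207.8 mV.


Displacement = Vout / sensitivity.
d = 207.8 / 83.8
d = 2.48 mm

2.48 mm


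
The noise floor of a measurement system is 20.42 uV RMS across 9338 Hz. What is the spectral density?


Noise spectral density = Vrms / sqrt(BW).
NSD = 20.42 / sqrt(9338)
NSD = 20.42 / 96.6333
NSD = 0.2113 uV/sqrt(Hz)

0.2113 uV/sqrt(Hz)


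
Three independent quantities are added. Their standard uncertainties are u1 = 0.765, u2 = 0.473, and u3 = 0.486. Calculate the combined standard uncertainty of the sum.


For a sum of independent quantities, uc = sqrt(u1^2 + u2^2 + u3^2).
uc = sqrt(0.765^2 + 0.473^2 + 0.486^2)
uc = sqrt(0.585225 + 0.223729 + 0.236196)
uc = 1.0223

1.0223


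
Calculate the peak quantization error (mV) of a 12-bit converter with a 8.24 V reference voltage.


The maximum quantization error is +/- LSB/2.
LSB = Vref / 2^n = 8.24 / 4096 = 0.00201172 V
Max error = LSB / 2 = 0.00201172 / 2 = 0.00100586 V
Max error = 1.0059 mV

1.0059 mV


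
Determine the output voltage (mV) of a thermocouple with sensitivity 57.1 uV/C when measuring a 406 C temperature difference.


The thermocouple output V = sensitivity * dT.
V = 57.1 uV/C * 406 C
V = 23182.6 uV
V = 23.183 mV

23.183 mV


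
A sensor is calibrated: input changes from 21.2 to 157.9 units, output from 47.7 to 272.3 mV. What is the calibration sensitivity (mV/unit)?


Sensitivity = (y2 - y1) / (x2 - x1).
S = (272.3 - 47.7) / (157.9 - 21.2)
S = 224.6 / 136.7
S = 1.643 mV/unit

1.643 mV/unit


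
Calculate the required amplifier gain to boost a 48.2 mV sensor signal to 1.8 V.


Gain = Vout / Vin (converting to same units).
G = 1.8 V / 48.2 mV
G = 1800.0 mV / 48.2 mV
G = 37.34

37.34


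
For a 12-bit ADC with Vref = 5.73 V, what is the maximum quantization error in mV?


The maximum quantization error is +/- LSB/2.
LSB = Vref / 2^n = 5.73 / 4096 = 0.00139893 V
Max error = LSB / 2 = 0.00139893 / 2 = 0.00069946 V
Max error = 0.6995 mV

0.6995 mV


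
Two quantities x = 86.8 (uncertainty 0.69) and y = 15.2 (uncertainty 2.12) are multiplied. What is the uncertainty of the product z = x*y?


For a product z = x*y, the relative uncertainty is:
uz/z = sqrt((ux/x)^2 + (uy/y)^2)
Relative uncertainties: ux/x = 0.69/86.8 = 0.007949
uy/y = 2.12/15.2 = 0.139474
z = 86.8 * 15.2 = 1319.4
uz = 1319.4 * sqrt(0.007949^2 + 0.139474^2) = 184.315

184.315


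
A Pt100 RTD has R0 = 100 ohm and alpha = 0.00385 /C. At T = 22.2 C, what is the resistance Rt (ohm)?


The RTD equation: Rt = R0 * (1 + alpha * T).
Rt = 100 * (1 + 0.00385 * 22.2)
Rt = 100 * (1 + 0.08547)
Rt = 100 * 1.08547
Rt = 108.547 ohm

108.547 ohm


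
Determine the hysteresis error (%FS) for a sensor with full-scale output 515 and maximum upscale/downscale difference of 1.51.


Hysteresis = (max difference / full scale) * 100%.
H = (1.51 / 515) * 100
H = 0.293 %FS

0.293 %FS


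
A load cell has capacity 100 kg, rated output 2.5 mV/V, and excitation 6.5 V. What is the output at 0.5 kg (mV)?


Vout = rated_output * Vex * (load / capacity).
Vout = 2.5 * 6.5 * (0.5 / 100)
Vout = 2.5 * 6.5 * 0.005
Vout = 0.081 mV

0.081 mV


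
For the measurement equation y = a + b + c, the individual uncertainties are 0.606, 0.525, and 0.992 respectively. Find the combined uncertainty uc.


For a sum of independent quantities, uc = sqrt(u1^2 + u2^2 + u3^2).
uc = sqrt(0.606^2 + 0.525^2 + 0.992^2)
uc = sqrt(0.367236 + 0.275625 + 0.984064)
uc = 1.2755

1.2755


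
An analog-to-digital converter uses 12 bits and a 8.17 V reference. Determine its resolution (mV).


The resolution (LSB) of an ADC is Vref / 2^n.
LSB = 8.17 / 2^12
LSB = 8.17 / 4096
LSB = 0.00199463 V = 1.99462891 mV

1.99462891 mV


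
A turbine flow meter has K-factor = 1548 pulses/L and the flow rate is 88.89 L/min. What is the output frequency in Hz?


Frequency = K * Q / 60 (converting L/min to L/s).
f = 1548 * 88.89 / 60
f = 137601.72 / 60
f = 2293.36 Hz

2293.36 Hz


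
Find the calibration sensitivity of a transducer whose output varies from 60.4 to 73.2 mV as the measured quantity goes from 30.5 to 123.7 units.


Sensitivity = (y2 - y1) / (x2 - x1).
S = (73.2 - 60.4) / (123.7 - 30.5)
S = 12.8 / 93.2
S = 0.1373 mV/unit

0.1373 mV/unit


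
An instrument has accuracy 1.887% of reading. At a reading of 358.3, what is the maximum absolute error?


Absolute error = (accuracy% / 100) * reading.
Error = (1.887 / 100) * 358.3
Error = 0.01887 * 358.3
Error = 6.7611

6.7611


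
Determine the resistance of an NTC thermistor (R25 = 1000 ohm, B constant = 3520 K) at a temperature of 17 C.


NTC thermistor equation: Rt = R25 * exp(B * (1/T - 1/T25)).
T in Kelvin: 290.15 K, T25 = 298.15 K
1/T - 1/T25 = 1/290.15 - 1/298.15 = 9.248e-05
B * (1/T - 1/T25) = 3520 * 9.248e-05 = 0.3255
Rt = 1000 * exp(0.3255) = 1384.7 ohm

1384.7 ohm


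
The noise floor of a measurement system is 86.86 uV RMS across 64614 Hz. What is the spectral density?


Noise spectral density = Vrms / sqrt(BW).
NSD = 86.86 / sqrt(64614)
NSD = 86.86 / 254.1928
NSD = 0.3417 uV/sqrt(Hz)

0.3417 uV/sqrt(Hz)


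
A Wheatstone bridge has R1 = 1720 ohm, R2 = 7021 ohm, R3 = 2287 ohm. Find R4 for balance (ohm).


At balance: R1*R4 = R2*R3, so R4 = R2*R3/R1.
R4 = 7021 * 2287 / 1720
R4 = 16057027 / 1720
R4 = 9335.48 ohm

9335.48 ohm


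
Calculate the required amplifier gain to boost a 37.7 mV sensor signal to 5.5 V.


Gain = Vout / Vin (converting to same units).
G = 5.5 V / 37.7 mV
G = 5500.0 mV / 37.7 mV
G = 145.89

145.89


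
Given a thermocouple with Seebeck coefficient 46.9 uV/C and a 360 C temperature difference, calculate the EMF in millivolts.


The thermocouple output V = sensitivity * dT.
V = 46.9 uV/C * 360 C
V = 16884.0 uV
V = 16.884 mV

16.884 mV


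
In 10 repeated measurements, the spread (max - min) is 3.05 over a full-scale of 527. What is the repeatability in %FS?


Repeatability = (spread / full scale) * 100%.
R = (3.05 / 527) * 100
R = 0.579 %FS

0.579 %FS


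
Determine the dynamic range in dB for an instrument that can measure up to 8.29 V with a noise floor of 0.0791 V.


Dynamic range = 20 * log10(Vmax / Vnoise).
DR = 20 * log10(8.29 / 0.0791)
DR = 20 * log10(104.8)
DR = 40.41 dB

40.41 dB


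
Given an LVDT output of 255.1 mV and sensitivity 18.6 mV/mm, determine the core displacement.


Displacement = Vout / sensitivity.
d = 255.1 / 18.6
d = 13.715 mm

13.715 mm


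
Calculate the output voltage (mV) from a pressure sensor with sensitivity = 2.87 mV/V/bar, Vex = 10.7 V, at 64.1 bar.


Output = sensitivity * Vex * P.
Vout = 2.87 * 10.7 * 64.1
Vout = 30.709 * 64.1
Vout = 1968.45 mV

1968.45 mV


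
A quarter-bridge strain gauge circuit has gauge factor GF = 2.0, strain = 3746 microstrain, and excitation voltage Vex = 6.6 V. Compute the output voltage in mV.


Quarter bridge output: Vout = (GF * epsilon * Vex) / 4.
Vout = (2.0 * 3746e-6 * 6.6) / 4
Vout = 0.0494472 / 4 V
Vout = 0.0123618 V = 12.3618 mV

12.3618 mV


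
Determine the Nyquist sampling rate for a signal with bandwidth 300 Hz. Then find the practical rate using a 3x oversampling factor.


By Nyquist theorem, fs_min = 2 * fmax.
fs_min = 2 * 300 = 600 Hz
Practical rate = 3 * fs_min = 3 * 600 = 1800 Hz

fs_min = 600 Hz, fs_practical = 1800 Hz


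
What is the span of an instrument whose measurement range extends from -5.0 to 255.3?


Span = upper range - lower range.
Span = 255.3 - (-5.0)
Span = 260.3

260.3


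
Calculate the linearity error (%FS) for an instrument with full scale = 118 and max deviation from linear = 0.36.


Linearity error = (max deviation / full scale) * 100%.
Linearity = (0.36 / 118) * 100
Linearity = 0.305 %FS

0.305 %FS


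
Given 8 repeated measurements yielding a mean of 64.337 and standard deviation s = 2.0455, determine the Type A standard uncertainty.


The standard uncertainty for Type A evaluation is u = s / sqrt(n).
u = 2.0455 / sqrt(8)
u = 2.0455 / 2.8284
u = 0.7232

0.7232


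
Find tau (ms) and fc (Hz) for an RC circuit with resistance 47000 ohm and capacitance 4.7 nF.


Time constant: tau = R * C.
tau = 47000 * 4.70e-09 = 0.0002209 s
tau = 0.2209 ms
Cutoff frequency: fc = 1 / (2*pi*R*C).
fc = 1 / (2*pi*0.0002209) = 720.48 Hz

tau = 0.2209 ms, fc = 720.48 Hz


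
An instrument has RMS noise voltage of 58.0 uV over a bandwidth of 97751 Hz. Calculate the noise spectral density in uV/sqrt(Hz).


Noise spectral density = Vrms / sqrt(BW).
NSD = 58.0 / sqrt(97751)
NSD = 58.0 / 312.6516
NSD = 0.1855 uV/sqrt(Hz)

0.1855 uV/sqrt(Hz)


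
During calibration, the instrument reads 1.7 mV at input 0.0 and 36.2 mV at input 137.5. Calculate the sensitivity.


Sensitivity = (y2 - y1) / (x2 - x1).
S = (36.2 - 1.7) / (137.5 - 0.0)
S = 34.5 / 137.5
S = 0.2509 mV/unit

0.2509 mV/unit


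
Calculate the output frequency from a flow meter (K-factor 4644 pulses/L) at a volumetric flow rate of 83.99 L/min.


Frequency = K * Q / 60 (converting L/min to L/s).
f = 4644 * 83.99 / 60
f = 390049.56 / 60
f = 6500.83 Hz

6500.83 Hz


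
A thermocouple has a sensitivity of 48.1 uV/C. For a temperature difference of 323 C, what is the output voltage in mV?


The thermocouple output V = sensitivity * dT.
V = 48.1 uV/C * 323 C
V = 15536.3 uV
V = 15.536 mV

15.536 mV


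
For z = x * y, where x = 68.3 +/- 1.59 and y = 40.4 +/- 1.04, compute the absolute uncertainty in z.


For a product z = x*y, the relative uncertainty is:
uz/z = sqrt((ux/x)^2 + (uy/y)^2)
Relative uncertainties: ux/x = 1.59/68.3 = 0.02328
uy/y = 1.04/40.4 = 0.025743
z = 68.3 * 40.4 = 2759.3
uz = 2759.3 * sqrt(0.02328^2 + 0.025743^2) = 95.77

95.77


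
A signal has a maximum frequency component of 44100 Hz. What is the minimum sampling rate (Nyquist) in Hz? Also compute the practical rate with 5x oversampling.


By Nyquist theorem, fs_min = 2 * fmax.
fs_min = 2 * 44100 = 88200 Hz
Practical rate = 5 * fs_min = 5 * 88200 = 441000 Hz

fs_min = 88200 Hz, fs_practical = 441000 Hz
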